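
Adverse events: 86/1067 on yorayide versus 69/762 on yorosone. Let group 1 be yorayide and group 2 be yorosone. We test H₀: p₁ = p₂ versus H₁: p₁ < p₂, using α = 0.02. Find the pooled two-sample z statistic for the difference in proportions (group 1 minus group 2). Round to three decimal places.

p̂₁ = 86/1067 = 0.08060, p̂₂ = 69/762 = 0.09055.
Pooled p̂ = (86+69)/(1067+762) = 155/1829 = 0.08475.
SE = √(p̂(1−p̂)(1/n₁+1/n₂)) = √(0.08475·0.91525·0.00224954) = √(0.000174483) = 0.01321.
z = (0.08060 − 0.09055)/0.01321 = -0.00995/0.01321 = -0.753.
p-value = P(Z < -0.753) ≈ 0.2256, so at α = 0.02 we fail to reject H₀.

z = -0.753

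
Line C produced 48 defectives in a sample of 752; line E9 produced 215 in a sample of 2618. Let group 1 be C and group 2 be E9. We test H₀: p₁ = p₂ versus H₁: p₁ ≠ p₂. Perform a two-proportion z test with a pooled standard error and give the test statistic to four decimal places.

p̂₁ = 48/752 ≈ 0.063830, p̂₂ = 215/2618 ≈ 0.082124.
Pooled p̂ = (48+215)/(752+2618) = 263/3370 = 0.078042.
SE = √(0.0719511 × 0.00171176) = 0.011098.
z = (0.063830 − 0.082124)/0.011098 = -0.018294/0.011098 = -1.6484.
p-value = 2·P(Z > 1.648) ≈ 0.0993.

z = -1.6484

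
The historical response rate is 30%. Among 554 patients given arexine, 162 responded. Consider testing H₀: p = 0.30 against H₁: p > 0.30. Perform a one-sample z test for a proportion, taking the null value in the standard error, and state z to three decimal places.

p̂ = 162/554 = 0.29242.
Under H₀, SE = √(0.3·0.7/554) = √(0.000379061) = 0.01947.
z = (0.29242 − 0.3)/0.01947 = -0.00758/0.01947 = -0.389.
p-value = P(Z > -0.389) ≈ 0.6515.

z = -0.389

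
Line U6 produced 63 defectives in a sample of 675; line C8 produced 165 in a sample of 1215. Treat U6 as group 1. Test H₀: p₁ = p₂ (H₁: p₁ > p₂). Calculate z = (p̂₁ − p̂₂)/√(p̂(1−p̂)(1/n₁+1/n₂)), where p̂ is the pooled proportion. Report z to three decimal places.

z = -2.716

p̂₁ = 63/675 = 0.093333, p̂₂ = 165/1215 = 0.135802.
Pooled p̂ = (63+165)/(675+1215) = 228/1890 = 0.120635.
SE = √(0.106082 × 0.00230453) = 0.015636.
z = (0.093333 − 0.135802)/0.015636 = -0.042469/0.015636 = -2.716.
p-value = P(Z > -2.716) ≈ 0.9967.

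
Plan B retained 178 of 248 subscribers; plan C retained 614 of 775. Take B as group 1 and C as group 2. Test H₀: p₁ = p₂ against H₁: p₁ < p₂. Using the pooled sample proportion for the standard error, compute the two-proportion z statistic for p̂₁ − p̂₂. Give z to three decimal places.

z = -2.443

p̂₁ = 178/248 = 0.71774, p̂₂ = 614/775 = 0.79226.
Pooled p̂ = (178+614)/(248+775) = 792/1023 = 0.77419.
SE = √(0.174818 × 0.00532258) = 0.03050.
z = (0.71774 − 0.79226)/0.03050 = -0.07452/0.03050 = -2.443.
p-value = P(Z < -2.443) ≈ 0.0073.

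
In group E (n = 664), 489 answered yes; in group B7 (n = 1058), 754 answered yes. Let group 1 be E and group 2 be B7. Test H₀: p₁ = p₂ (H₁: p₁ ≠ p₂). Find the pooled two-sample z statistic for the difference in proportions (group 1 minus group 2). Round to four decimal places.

z = 1.0719

p̂₁ = 489/664 = 0.736446, p̂₂ = 754/1058 = 0.712665.
Pooled p̂ = (489+754)/(664+1058) = 1243/1722 = 0.721835.
SE = √(0.200789 × 0.0024512) = 0.022185.
z = (0.736446 − 0.712665)/0.022185 = 0.023781/0.022185 = 1.0719.
p-value = 2·P(Z > 1.072) ≈ 0.2838.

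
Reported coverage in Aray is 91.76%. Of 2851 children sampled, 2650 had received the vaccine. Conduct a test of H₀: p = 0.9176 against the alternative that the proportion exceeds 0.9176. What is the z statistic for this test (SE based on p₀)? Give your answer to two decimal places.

z = 2.31

p̂ = 2650/2851 = 0.92950.
Under H₀, SE = √(0.9176·0.0824/2851) = √(2.65206e-05) = 0.00515.
z = (0.92950 − 0.9176)/0.00515 = 0.01190/0.00515 = 2.31.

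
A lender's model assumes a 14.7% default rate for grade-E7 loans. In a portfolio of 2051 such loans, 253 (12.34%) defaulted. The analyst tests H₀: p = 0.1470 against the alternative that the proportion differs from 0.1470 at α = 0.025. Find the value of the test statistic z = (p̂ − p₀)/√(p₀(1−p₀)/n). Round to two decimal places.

z = -3.02

p̂ = 253/2051 = 0.12335.
Under H₀, SE = √(0.147·0.853/2051) = √(6.11365e-05) = 0.00782.
z = (0.12335 − 0.147)/0.00782 = -0.02365/0.00782 = -3.02.
p-value = 2·P(Z > 3.024) ≈ 0.0025. With α = 0.025, reject H₀.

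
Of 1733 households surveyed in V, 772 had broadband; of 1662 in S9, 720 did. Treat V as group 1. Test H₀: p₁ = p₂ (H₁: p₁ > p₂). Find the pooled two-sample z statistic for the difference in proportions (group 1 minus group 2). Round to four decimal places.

p̂₁ = 772/1733 ≈ 0.445470, p̂₂ = 720/1662 ≈ 0.433213.
Pooled p̂ = (772+720)/(1733+1662) = 1492/3395 = 0.439470.
SE = √(p̂(1−p̂)(1/n₁+1/n₂)) = √(0.439470·0.560530·0.00117872) = √(0.000290361) = 0.017040.
z = (0.445470 − 0.433213)/0.017040 = 0.012257/0.017040 = 0.7193.
p-value = P(Z > 0.719) ≈ 0.2360.

z = 0.7193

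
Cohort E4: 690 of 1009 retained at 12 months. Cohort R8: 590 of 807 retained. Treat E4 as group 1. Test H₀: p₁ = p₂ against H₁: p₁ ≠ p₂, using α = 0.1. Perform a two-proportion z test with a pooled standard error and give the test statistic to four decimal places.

z = -2.1939

p̂₁ = 690/1009 ≈ 0.6838454, p̂₂ = 590/807 ≈ 0.7311029.
Pooled p̂ = (690+590)/(1009+807) = 1280/1816 = 0.7048458.
SE = √(0.208038 × 0.00223024) = 0.0215401.
z = (0.6838454 − 0.7311029)/0.0215401 = -0.0472575/0.0215401 = -2.1939.
Two-sided p-value ≈ 2·Φ(−2.194) = 0.0282. With α = 0.1, reject H₀.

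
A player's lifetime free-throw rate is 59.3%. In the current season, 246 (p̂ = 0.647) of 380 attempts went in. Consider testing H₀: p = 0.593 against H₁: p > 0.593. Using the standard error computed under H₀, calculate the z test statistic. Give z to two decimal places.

z = 2.16

p̂ = 246/380 ≈ 0.6474.
Under H₀, SE = √(0.593·0.407/380) = √(0.000635134) = 0.0252.
z = (0.6474 − 0.593)/0.0252 = 0.0544/0.0252 = 2.16.
p-value = P(Z > 2.157) ≈ 0.0155.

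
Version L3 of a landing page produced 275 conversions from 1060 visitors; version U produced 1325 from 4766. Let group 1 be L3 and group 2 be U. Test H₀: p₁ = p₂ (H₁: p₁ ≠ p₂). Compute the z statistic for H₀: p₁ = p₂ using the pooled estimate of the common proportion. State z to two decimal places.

z = -1.23

p̂₁ = 275/1060 = 0.25943, p̂₂ = 1325/4766 = 0.27801.
Pooled p̂ = (275+1325)/(1060+4766) = 1600/5826 = 0.27463.
SE = √(0.199209 × 0.00115322) = 0.01516.
z = (0.25943 − 0.27801)/0.01516 = -0.01858/0.01516 = -1.23.
p-value = 2·P(Z > 1.226) ≈ 0.2203.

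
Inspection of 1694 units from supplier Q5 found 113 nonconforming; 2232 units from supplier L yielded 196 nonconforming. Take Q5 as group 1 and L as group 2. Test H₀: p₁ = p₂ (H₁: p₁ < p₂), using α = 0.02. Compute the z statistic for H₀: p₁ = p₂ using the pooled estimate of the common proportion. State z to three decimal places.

z = -2.433

p̂₁ = 113/1694 = 0.066706, p̂₂ = 196/2232 = 0.087814.
Pooled p̂ = (113+196)/(1694+2232) = 309/3926 = 0.078706.
SE = √(p̂(1−p̂)(1/n₁+1/n₂)) = √(0.078706·0.921294·0.00103835) = √(7.5292e-05) = 0.008677.
z = (0.066706 − 0.087814)/0.008677 = -0.021108/0.008677 = -2.433.
p-value = P(Z < -2.433) ≈ 0.0075, so at α = 0.02 we reject H₀.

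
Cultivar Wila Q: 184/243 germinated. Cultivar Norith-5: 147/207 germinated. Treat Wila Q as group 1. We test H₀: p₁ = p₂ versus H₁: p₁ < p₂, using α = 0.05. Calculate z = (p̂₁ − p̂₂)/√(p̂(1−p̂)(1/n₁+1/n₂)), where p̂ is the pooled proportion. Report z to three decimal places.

p̂₁ = 184/243 = 0.75720, p̂₂ = 147/207 = 0.71014.
Pooled p̂ = (184+147)/(243+207) = 331/450 = 0.73556.
SE = √(p̂(1−p̂)(1/n₁+1/n₂)) = √(0.73556·0.26444·0.00894614) = √(0.00174015) = 0.04172.
z = (0.75720 − 0.71014)/0.04172 = 0.04706/0.04172 = 1.128.
p-value = P(Z < 1.128) ≈ 0.8704. With α = 0.05, fail to reject H₀.

z = 1.128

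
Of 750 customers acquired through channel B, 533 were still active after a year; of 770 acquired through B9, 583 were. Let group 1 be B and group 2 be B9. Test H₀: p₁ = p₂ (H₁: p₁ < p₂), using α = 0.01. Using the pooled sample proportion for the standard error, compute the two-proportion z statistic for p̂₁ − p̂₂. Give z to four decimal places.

z = -2.0507

p̂₁ = 533/750 ≈ 0.710667, p̂₂ = 583/770 ≈ 0.757143.
Pooled p̂ = (533+583)/(750+770) = 1116/1520 = 0.734211.
SE = √(p̂(1−p̂)(1/n₁+1/n₂)) = √(0.734211·0.265789·0.00263203) = √(0.00051363) = 0.022663.
z = (0.710667 − 0.757143)/0.022663 = -0.046476/0.022663 = -2.0507.
p-value = P(Z < -2.051) ≈ 0.0201; since p > α = 0.01, fail to reject H₀.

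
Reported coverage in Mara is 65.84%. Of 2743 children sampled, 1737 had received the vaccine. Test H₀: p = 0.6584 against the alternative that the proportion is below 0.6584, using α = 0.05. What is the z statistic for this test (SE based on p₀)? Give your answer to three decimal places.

z = -2.778

p̂ = 1737/2743 = 0.633248.
Standard error under H₀: √(0.6584×0.3416/2743) = 0.009055.
z = (0.633248 − 0.6584)/0.009055 = -0.025152/0.009055 = -2.778.
p-value = P(Z < -2.778) ≈ 0.0027; since p < α = 0.05, reject H₀.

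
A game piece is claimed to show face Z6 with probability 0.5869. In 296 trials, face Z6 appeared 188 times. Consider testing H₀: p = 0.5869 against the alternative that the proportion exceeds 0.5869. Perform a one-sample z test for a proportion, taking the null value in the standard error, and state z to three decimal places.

p̂ = 188/296 ≈ 0.635135.
SE = √(p₀(1−p₀)/n) = √(0.24245/296) = 0.028620.
z = (0.635135 − 0.5869)/0.028620 = 0.048235/0.028620 = 1.685.
p-value = P(Z > 1.685) ≈ 0.0460.

z = 1.685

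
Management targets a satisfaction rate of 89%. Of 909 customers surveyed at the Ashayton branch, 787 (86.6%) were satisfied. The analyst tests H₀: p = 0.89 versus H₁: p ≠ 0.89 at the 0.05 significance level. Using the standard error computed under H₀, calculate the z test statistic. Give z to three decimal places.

z = -2.333

p̂ = 787/909 = 0.865787.
Under H₀, SE = √(0.89·0.11/909) = √(0.000107701) = 0.010378.
z = (0.865787 − 0.89)/0.010378 = -0.024213/0.010378 = -2.333.
p-value = 2·P(Z > 2.333) ≈ 0.0196, so at α = 0.05 we reject H₀.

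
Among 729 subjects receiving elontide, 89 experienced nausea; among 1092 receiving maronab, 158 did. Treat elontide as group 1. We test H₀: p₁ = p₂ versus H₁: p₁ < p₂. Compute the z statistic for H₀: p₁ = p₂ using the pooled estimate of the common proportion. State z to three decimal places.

p̂₁ = 89/729 ≈ 0.12209, p̂₂ = 158/1092 ≈ 0.14469.
Pooled p̂ = (89+158)/(729+1092) = 247/1821 = 0.13564.
SE = √(0.117242 × 0.00228749) = 0.01638.
z = (0.12209 − 0.14469)/0.01638 = -0.02260/0.01638 = -1.380.

z = -1.380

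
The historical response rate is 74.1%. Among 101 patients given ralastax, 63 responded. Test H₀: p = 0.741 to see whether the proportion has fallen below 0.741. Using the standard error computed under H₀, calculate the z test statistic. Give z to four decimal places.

p̂ = 63/101 ≈ 0.623762.
Under H₀, SE = √(0.741·0.259/101) = √(0.00190019) = 0.043591.
z = (0.623762 − 0.741)/0.043591 = -0.117238/0.043591 = -2.6895.
p-value = P(Z < -2.689) ≈ 0.0036.

z = -2.6895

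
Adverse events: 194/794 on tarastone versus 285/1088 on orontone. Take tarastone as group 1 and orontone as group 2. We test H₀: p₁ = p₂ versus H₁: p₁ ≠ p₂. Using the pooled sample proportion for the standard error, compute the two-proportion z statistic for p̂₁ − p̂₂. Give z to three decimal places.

p̂₁ = 194/794 ≈ 0.2443325, p̂₂ = 285/1088 ≈ 0.2619485.
Pooled p̂ = (194+285)/(794+1088) = 479/1882 = 0.2545165.
SE = √(0.189738 × 0.00217856) = 0.0203312.
z = (0.2443325 − 0.2619485)/0.0203312 = -0.0176160/0.0203312 = -0.866.

z = -0.866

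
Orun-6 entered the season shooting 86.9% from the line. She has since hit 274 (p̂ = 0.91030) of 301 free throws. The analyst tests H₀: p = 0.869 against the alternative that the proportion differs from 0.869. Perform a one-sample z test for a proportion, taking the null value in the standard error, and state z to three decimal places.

p̂ = 274/301 ≈ 0.910299.
Standard error under H₀: √(0.869×0.131/301) = 0.019447.
z = (0.910299 − 0.869)/0.019447 = 0.041299/0.019447 = 2.124.

z = 2.124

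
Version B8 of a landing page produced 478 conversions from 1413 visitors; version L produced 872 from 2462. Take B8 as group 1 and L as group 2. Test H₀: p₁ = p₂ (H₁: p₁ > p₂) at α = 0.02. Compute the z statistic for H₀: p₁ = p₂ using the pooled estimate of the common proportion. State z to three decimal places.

z = -1.000

p̂₁ = 478/1413 = 0.338287, p̂₂ = 872/2462 = 0.354184.
Pooled p̂ = (478+872)/(1413+2462) = 1350/3875 = 0.348387.
SE = √(0.227014 × 0.00111389) = 0.015902.
z = (0.338287 − 0.354184)/0.015902 = -0.015897/0.015902 = -1.000.
p-value = P(Z > -1.000) ≈ 0.8413. With α = 0.02, fail to reject H₀.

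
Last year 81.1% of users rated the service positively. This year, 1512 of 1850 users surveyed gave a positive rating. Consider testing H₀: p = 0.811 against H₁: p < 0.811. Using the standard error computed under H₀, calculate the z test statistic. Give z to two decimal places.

p̂ = 1512/1850 = 0.8173.
SE = √(p₀(1−p₀)/n) = √(0.15328/1850) = 0.0091.
z = (0.8173 − 0.811)/0.0091 = 0.0063/0.0091 = 0.69.
p-value = P(Z < 0.692) ≈ 0.7555.

z = 0.69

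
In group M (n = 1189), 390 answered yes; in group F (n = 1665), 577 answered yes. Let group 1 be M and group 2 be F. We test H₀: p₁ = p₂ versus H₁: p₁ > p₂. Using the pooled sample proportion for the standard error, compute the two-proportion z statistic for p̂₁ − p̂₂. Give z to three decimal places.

z = -1.032

p̂₁ = 390/1189 ≈ 0.32801, p̂₂ = 577/1665 ≈ 0.34655.
Pooled p̂ = (390+577)/(1189+1665) = 967/2854 = 0.33882.
SE = √(0.224022 × 0.00144164) = 0.01797.
z = (0.32801 − 0.34655)/0.01797 = -0.01854/0.01797 = -1.032.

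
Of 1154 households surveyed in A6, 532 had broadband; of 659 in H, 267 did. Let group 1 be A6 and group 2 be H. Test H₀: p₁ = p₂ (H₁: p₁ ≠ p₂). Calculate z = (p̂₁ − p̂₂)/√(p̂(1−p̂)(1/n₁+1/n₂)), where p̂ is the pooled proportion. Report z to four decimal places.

z = 2.3038

p̂₁ = 532/1154 ≈ 0.461005, p̂₂ = 267/659 ≈ 0.405159.
Pooled p̂ = (532+267)/(1154+659) = 799/1813 = 0.440706.
SE = √(p̂(1−p̂)(1/n₁+1/n₂)) = √(0.440706·0.559294·0.002384) = √(0.000587619) = 0.024241.
z = (0.461005 − 0.405159)/0.024241 = 0.055846/0.024241 = 2.3038.
p-value = 2·P(Z > 2.304) ≈ 0.0212.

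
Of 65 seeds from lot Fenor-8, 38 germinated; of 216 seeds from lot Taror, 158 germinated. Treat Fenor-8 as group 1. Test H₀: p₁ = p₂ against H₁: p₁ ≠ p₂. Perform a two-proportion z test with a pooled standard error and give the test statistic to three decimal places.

p̂₁ = 38/65 ≈ 0.58462, p̂₂ = 158/216 ≈ 0.73148.
Pooled p̂ = (38+158)/(65+216) = 196/281 = 0.69751.
SE = √(0.21099 × 0.0200142) = 0.06498.
z = (0.58462 − 0.73148)/0.06498 = -0.14686/0.06498 = -2.260.
p-value = 2·P(Z > 2.260) ≈ 0.0238.

z = -2.260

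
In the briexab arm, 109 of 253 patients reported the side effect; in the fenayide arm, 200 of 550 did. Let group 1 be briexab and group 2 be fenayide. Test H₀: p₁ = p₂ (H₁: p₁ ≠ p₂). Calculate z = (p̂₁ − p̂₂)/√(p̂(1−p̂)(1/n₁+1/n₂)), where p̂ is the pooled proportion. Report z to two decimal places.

z = 1.82

p̂₁ = 109/253 = 0.4308, p̂₂ = 200/550 = 0.3636.
Pooled p̂ = (109+200)/(253+550) = 309/803 = 0.3848.
SE = √(0.236731 × 0.00577075) = 0.0370.
z = (0.4308 − 0.3636)/0.0370 = 0.0672/0.0370 = 1.82.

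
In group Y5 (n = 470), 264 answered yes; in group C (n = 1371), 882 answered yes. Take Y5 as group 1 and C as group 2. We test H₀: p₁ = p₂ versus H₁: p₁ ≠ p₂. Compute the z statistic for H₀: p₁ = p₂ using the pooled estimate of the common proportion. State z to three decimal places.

p̂₁ = 264/470 ≈ 0.561702, p̂₂ = 882/1371 ≈ 0.643326.
Pooled p̂ = (264+882)/(470+1371) = 1146/1841 = 0.622488.
SE = √(p̂(1−p̂)(1/n₁+1/n₂)) = √(0.622488·0.377512·0.00285705) = √(0.000671398) = 0.025911.
z = (0.561702 − 0.643326)/0.025911 = -0.081624/0.025911 = -3.150.
Two-sided p-value ≈ 2·Φ(−3.150) = 0.0016.

z = -3.150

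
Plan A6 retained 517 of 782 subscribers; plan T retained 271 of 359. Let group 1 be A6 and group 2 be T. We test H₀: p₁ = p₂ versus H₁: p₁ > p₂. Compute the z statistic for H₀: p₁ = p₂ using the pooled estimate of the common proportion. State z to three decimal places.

p̂₁ = 517/782 ≈ 0.66113, p̂₂ = 271/359 ≈ 0.75487.
Pooled p̂ = (517+271)/(782+359) = 788/1141 = 0.69062.
SE = √(p̂(1−p̂)(1/n₁+1/n₂)) = √(0.69062·0.30938·0.00406429) = √(0.000868389) = 0.02947.
z = (0.66113 − 0.75487)/0.02947 = -0.09374/0.02947 = -3.181.
p-value = P(Z > -3.181) ≈ 0.9993.

z = -3.181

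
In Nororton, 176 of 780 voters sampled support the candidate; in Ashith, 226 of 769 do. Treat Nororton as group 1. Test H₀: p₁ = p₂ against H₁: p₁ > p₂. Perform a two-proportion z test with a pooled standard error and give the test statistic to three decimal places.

p̂₁ = 176/780 ≈ 0.225641, p̂₂ = 226/769 ≈ 0.293888.
Pooled p̂ = (176+226)/(780+769) = 402/1549 = 0.259522.
SE = √(p̂(1−p̂)(1/n₁+1/n₂)) = √(0.259522·0.740478·0.00258244) = √(0.000496269) = 0.022277.
z = (0.225641 − 0.293888)/0.022277 = -0.068247/0.022277 = -3.064.
p-value = P(Z > -3.064) ≈ 0.9989.

z = -3.064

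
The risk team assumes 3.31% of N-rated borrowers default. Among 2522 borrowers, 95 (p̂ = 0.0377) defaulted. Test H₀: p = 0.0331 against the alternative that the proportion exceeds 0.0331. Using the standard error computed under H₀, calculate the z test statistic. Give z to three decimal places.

p̂ = 95/2522 = 0.0376685.
SE = √(p₀(1−p₀)/n) = √(0.032004/2522) = 0.0035623.
z = (0.0376685 − 0.0331)/0.0035623 = 0.0045685/0.0035623 = 1.282.
p-value = P(Z > 1.282) ≈ 0.0998.

z = 1.282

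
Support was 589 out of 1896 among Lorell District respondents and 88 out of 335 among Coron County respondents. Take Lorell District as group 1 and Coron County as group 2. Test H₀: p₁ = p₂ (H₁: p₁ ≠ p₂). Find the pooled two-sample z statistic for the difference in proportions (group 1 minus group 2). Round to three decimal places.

z = 1.760

p̂₁ = 589/1896 ≈ 0.31065, p̂₂ = 88/335 ≈ 0.26269.
Pooled p̂ = (589+88)/(1896+335) = 677/2231 = 0.30345.
SE = √(p̂(1−p̂)(1/n₁+1/n₂)) = √(0.30345·0.69655·0.0035125) = √(0.000742432) = 0.02725.
z = (0.31065 − 0.26269)/0.02725 = 0.04796/0.02725 = 1.760.
p-value = 2·P(Z > 1.760) ≈ 0.0783.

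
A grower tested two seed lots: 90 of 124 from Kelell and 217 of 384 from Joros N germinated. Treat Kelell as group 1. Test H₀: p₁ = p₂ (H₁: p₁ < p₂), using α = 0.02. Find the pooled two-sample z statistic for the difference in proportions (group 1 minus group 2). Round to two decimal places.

z = 3.18

p̂₁ = 90/124 ≈ 0.7258, p̂₂ = 217/384 ≈ 0.5651.
Pooled p̂ = (90+217)/(124+384) = 307/508 = 0.6043.
SE = √(p̂(1−p̂)(1/n₁+1/n₂)) = √(0.6043·0.3957·0.0106687) = √(0.00255104) = 0.0505.
z = (0.7258 − 0.5651)/0.0505 = 0.1607/0.0505 = 3.18.
p-value = P(Z < 3.182) ≈ 0.9993. With α = 0.02, fail to reject H₀.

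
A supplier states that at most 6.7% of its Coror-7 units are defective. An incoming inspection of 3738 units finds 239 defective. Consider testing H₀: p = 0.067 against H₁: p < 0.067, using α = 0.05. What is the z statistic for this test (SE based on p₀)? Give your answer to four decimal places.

p̂ = 239/3738 = 0.063938.
Under H₀, SE = √(0.067·0.933/3738) = √(1.67231e-05) = 0.004089.
z = (0.063938 − 0.067)/0.004089 = -0.003062/0.004089 = -0.7488.
p-value = P(Z < -0.749) ≈ 0.2270; since p > α = 0.05, fail to reject H₀.

z = -0.7488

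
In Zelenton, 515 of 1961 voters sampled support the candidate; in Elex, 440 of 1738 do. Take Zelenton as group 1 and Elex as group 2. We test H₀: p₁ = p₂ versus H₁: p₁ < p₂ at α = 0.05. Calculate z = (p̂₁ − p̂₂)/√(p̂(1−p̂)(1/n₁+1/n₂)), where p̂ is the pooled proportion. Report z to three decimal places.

p̂₁ = 515/1961 ≈ 0.26262, p̂₂ = 440/1738 ≈ 0.25316.
Pooled p̂ = (515+440)/(1961+1738) = 955/3699 = 0.25818.
SE = √(p̂(1−p̂)(1/n₁+1/n₂)) = √(0.25818·0.74182·0.00108532) = √(0.000207862) = 0.01442.
z = (0.26262 − 0.25316)/0.01442 = 0.00946/0.01442 = 0.656.
p-value = P(Z < 0.656) ≈ 0.7441; since p > α = 0.05, fail to reject H₀.

z = 0.656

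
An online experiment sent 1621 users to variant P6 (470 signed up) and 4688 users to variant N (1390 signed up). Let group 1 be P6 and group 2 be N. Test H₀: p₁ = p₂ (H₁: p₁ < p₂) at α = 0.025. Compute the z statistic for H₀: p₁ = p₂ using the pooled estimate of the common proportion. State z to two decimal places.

z = -0.50

p̂₁ = 470/1621 ≈ 0.2899, p̂₂ = 1390/4688 ≈ 0.2965.
Pooled p̂ = (470+1390)/(1621+4688) = 1860/6309 = 0.2948.
SE = √(0.2079 × 0.000830214) = 0.0131.
z = (0.2899 − 0.2965)/0.0131 = -0.0066/0.0131 = -0.50.
p-value = P(Z < -0.499) ≈ 0.3089; since p > α = 0.025, fail to reject H₀.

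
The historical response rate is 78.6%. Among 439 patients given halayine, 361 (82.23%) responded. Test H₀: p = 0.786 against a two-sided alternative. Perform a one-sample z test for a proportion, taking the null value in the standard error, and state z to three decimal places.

z = 1.856

p̂ = 361/439 ≈ 0.82232.
SE = √(p₀(1−p₀)/n) = √(0.1682/439) = 0.01957.
z = (0.82232 − 0.786)/0.01957 = 0.03632/0.01957 = 1.856.
p-value = 2·P(Z > 1.856) ≈ 0.0635.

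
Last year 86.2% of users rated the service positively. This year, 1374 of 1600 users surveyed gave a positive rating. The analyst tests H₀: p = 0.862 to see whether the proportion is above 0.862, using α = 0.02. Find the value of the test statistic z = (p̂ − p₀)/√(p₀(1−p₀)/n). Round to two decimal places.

z = -0.38

p̂ = 1374/1600 ≈ 0.85875.
Standard error under H₀: √(0.862×0.138/1600) = 0.00862.
z = (0.85875 − 0.862)/0.00862 = -0.00325/0.00862 = -0.38.
p-value = P(Z > -0.377) ≈ 0.6469, so at α = 0.02 we fail to reject H₀.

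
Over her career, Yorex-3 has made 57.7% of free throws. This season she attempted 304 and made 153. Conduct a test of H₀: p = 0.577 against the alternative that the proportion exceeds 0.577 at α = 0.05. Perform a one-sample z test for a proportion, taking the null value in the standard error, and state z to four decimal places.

p̂ = 153/304 = 0.503289.
Under H₀, SE = √(0.577·0.423/304) = √(0.000802865) = 0.028335.
z = (0.503289 − 0.577)/0.028335 = -0.073711/0.028335 = -2.6014.
p-value = P(Z > -2.601) ≈ 0.9954. With α = 0.05, fail to reject H₀.

z = -2.6014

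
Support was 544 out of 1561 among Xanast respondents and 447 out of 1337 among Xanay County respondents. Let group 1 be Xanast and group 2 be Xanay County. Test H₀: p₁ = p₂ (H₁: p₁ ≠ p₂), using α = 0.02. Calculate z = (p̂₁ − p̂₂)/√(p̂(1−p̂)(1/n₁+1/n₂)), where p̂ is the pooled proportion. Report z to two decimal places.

z = 0.80

p̂₁ = 544/1561 ≈ 0.3485, p̂₂ = 447/1337 ≈ 0.3343.
Pooled p̂ = (544+447)/(1561+1337) = 991/2898 = 0.3420.
SE = √(0.225023 × 0.00138856) = 0.0177.
z = (0.3485 − 0.3343)/0.0177 = 0.0142/0.0177 = 0.80.
p-value = 2·P(Z > 0.801) ≈ 0.4230, so at α = 0.02 we fail to reject H₀.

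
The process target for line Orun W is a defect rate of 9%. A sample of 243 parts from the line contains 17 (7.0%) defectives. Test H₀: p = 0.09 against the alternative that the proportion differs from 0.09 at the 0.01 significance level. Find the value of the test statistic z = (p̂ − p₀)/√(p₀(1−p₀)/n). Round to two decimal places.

p̂ = 17/243 = 0.0700.
Under H₀, SE = √(0.09·0.91/243) = √(0.000337037) = 0.0184.
z = (0.0700 − 0.09)/0.0184 = -0.0200/0.0184 = -1.09.
Two-sided p-value ≈ 2·Φ(−1.092) = 0.2750; since p > α = 0.01, fail to reject H₀.

z = -1.09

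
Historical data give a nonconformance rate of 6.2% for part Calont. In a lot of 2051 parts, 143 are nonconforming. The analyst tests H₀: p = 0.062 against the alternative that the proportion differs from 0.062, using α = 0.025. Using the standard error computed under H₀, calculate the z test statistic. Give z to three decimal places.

z = 1.450

p̂ = 143/2051 = 0.069722.
SE = √(p₀(1−p₀)/n) = √(0.058156/2051) = 0.005325.
z = (0.069722 − 0.062)/0.005325 = 0.007722/0.005325 = 1.450.
p-value = 2·P(Z > 1.450) ≈ 0.1470, so at α = 0.025 we fail to reject H₀.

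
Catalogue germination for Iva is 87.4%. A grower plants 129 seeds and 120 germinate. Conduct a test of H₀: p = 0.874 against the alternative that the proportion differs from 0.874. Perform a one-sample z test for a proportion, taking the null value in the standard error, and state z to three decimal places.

z = 1.925

p̂ = 120/129 = 0.930233.
Under H₀, SE = √(0.874·0.126/129) = √(0.000853674) = 0.029218.
z = (0.930233 − 0.874)/0.029218 = 0.056233/0.029218 = 1.925.
Two-sided p-value ≈ 2·Φ(−1.925) = 0.0543.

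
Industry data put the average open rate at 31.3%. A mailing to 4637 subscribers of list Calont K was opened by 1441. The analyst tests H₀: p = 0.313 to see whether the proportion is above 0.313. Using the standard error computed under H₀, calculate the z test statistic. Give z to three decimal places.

p̂ = 1441/4637 ≈ 0.31076.
Standard error under H₀: √(0.313×0.687/4637) = 0.00681.
z = (0.31076 − 0.313)/0.00681 = -0.00224/0.00681 = -0.329.
p-value = P(Z > -0.329) ≈ 0.6288.

z = -0.329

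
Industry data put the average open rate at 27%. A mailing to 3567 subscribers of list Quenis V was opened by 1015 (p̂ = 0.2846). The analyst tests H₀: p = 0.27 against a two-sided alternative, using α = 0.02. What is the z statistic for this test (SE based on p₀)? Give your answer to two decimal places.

z = 1.96

p̂ = 1015/3567 ≈ 0.28455.
Standard error under H₀: √(0.27×0.73/3567) = 0.00743.
z = (0.28455 − 0.27)/0.00743 = 0.01455/0.00743 = 1.96.
Two-sided p-value ≈ 2·Φ(−1.958) = 0.0503, so at α = 0.02 we fail to reject H₀.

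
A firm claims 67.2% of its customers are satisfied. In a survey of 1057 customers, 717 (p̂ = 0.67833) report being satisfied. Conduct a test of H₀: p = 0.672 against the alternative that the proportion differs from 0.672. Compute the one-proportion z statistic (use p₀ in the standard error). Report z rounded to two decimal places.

p̂ = 717/1057 = 0.6783.
Standard error under H₀: √(0.672×0.328/1057) = 0.0144.
z = (0.6783 − 0.672)/0.0144 = 0.0063/0.0144 = 0.44.

z = 0.44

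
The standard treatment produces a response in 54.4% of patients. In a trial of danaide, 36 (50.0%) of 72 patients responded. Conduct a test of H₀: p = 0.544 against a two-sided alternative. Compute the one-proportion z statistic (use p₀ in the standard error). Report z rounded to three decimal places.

p̂ = 36/72 ≈ 0.50000.
Under H₀, SE = √(0.544·0.456/72) = √(0.00344533) = 0.05870.
z = (0.50000 − 0.544)/0.05870 = -0.04400/0.05870 = -0.750.
p-value = 2·P(Z > 0.750) ≈ 0.4535.

z = -0.750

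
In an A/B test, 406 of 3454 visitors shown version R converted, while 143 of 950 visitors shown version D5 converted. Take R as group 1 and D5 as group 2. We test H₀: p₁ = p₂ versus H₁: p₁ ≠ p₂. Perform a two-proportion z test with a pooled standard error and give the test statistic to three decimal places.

z = -2.725

p̂₁ = 406/3454 ≈ 0.117545, p̂₂ = 143/950 ≈ 0.150526.
Pooled p̂ = (406+143)/(3454+950) = 549/4404 = 0.124659.
SE = √(p̂(1−p̂)(1/n₁+1/n₂)) = √(0.124659·0.875341·0.00134215) = √(0.000146455) = 0.012102.
z = (0.117545 − 0.150526)/0.012102 = -0.032981/0.012102 = -2.725.
p-value = 2·P(Z > 2.725) ≈ 0.0064.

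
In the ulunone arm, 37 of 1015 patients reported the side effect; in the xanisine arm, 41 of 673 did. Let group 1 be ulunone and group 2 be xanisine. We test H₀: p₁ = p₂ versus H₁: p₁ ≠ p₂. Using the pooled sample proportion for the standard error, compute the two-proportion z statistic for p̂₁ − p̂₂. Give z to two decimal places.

z = -2.34

p̂₁ = 37/1015 = 0.03645, p̂₂ = 41/673 = 0.06092.
Pooled p̂ = (37+41)/(1015+673) = 78/1688 = 0.04621.
SE = √(p̂(1−p̂)(1/n₁+1/n₂)) = √(0.04621·0.95379·0.00247111) = √(0.00010891) = 0.01044.
z = (0.03645 − 0.06092)/0.01044 = -0.02447/0.01044 = -2.34.
Two-sided p-value ≈ 2·Φ(−2.345) = 0.0190.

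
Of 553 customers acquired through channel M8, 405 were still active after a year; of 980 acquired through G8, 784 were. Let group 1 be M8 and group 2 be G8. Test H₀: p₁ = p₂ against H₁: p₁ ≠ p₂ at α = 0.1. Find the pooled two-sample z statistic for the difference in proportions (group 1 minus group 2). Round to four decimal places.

z = -3.0481

p̂₁ = 405/553 ≈ 0.732369, p̂₂ = 784/980 ≈ 0.800000.
Pooled p̂ = (405+784)/(553+980) = 1189/1533 = 0.775603.
SE = √(0.174043 × 0.00282873) = 0.022188.
z = (0.732369 − 0.800000)/0.022188 = -0.067631/0.022188 = -3.0481.
Two-sided p-value ≈ 2·Φ(−3.048) = 0.0023. With α = 0.1, reject H₀.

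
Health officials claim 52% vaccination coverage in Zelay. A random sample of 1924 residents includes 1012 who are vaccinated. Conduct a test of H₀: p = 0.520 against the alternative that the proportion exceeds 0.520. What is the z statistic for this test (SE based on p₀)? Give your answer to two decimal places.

p̂ = 1012/1924 = 0.5260.
Under H₀, SE = √(0.52·0.48/1924) = √(0.00012973) = 0.0114.
z = (0.5260 − 0.52)/0.0114 = 0.0060/0.0114 = 0.53.
p-value = P(Z > 0.526) ≈ 0.2996.

z = 0.53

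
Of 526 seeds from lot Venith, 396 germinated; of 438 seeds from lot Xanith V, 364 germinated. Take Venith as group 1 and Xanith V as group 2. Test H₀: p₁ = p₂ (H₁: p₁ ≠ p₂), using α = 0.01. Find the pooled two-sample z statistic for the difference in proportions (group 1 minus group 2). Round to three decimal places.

z = -2.960

p̂₁ = 396/526 = 0.75285, p̂₂ = 364/438 = 0.83105.
Pooled p̂ = (396+364)/(526+438) = 760/964 = 0.78838.
SE = √(p̂(1−p̂)(1/n₁+1/n₂)) = √(0.78838·0.21162·0.00418425) = √(0.000698083) = 0.02642.
z = (0.75285 − 0.83105)/0.02642 = -0.07820/0.02642 = -2.960.
p-value = 2·P(Z > 2.960) ≈ 0.0031. With α = 0.01, reject H₀.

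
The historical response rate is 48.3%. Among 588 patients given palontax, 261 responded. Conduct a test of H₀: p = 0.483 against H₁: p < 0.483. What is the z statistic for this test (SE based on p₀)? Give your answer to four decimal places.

z = -1.8984

p̂ = 261/588 = 0.443878.
Standard error under H₀: √(0.483×0.517/588) = 0.020608.
z = (0.443878 − 0.483)/0.020608 = -0.039122/0.020608 = -1.8984.
p-value = P(Z < -1.898) ≈ 0.0288.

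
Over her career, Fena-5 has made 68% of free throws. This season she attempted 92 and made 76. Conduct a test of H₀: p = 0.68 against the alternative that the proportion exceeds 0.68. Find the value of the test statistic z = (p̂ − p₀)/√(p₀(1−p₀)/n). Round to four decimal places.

z = 3.0038

p̂ = 76/92 = 0.826087.
Under H₀, SE = √(0.68·0.32/92) = √(0.00236522) = 0.048634.
z = (0.826087 − 0.68)/0.048634 = 0.146087/0.048634 = 3.0038.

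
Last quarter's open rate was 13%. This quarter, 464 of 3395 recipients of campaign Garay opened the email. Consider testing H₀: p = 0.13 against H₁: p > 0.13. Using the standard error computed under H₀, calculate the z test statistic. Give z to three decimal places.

z = 1.156

p̂ = 464/3395 ≈ 0.13667.
Standard error under H₀: √(0.13×0.87/3395) = 0.00577.
z = (0.13667 − 0.13)/0.00577 = 0.00667/0.00577 = 1.156.
p-value = P(Z > 1.156) ≈ 0.1239.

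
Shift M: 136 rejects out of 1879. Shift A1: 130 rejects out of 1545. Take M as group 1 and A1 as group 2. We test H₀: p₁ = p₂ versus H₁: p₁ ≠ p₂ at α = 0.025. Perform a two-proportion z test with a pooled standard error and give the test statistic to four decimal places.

p̂₁ = 136/1879 ≈ 0.072379, p̂₂ = 130/1545 ≈ 0.084142.
Pooled p̂ = (136+130)/(1879+1545) = 266/3424 = 0.077687.
SE = √(0.0716517 × 0.00117945) = 0.009193.
z = (0.072379 − 0.084142)/0.009193 = -0.011763/0.009193 = -1.2796.
p-value = 2·P(Z > 1.280) ≈ 0.2007. With α = 0.025, fail to reject H₀.

z = -1.2796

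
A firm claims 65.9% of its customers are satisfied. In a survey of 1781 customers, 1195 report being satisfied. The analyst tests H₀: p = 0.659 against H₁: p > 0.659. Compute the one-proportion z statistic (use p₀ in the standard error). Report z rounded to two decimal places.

p̂ = 1195/1781 = 0.6710.
Standard error under H₀: √(0.659×0.341/1781) = 0.0112.
z = (0.6710 − 0.659)/0.0112 = 0.0120/0.0112 = 1.07.

z = 1.07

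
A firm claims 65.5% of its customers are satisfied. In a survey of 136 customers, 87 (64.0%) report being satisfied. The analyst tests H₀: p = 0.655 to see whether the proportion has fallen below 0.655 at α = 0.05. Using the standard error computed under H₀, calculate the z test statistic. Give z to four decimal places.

z = -0.3752

p̂ = 87/136 = 0.639706.
Under H₀, SE = √(0.655·0.345/136) = √(0.00166158) = 0.040762.
z = (0.639706 − 0.655)/0.040762 = -0.015294/0.040762 = -0.3752.
p-value = P(Z < -0.375) ≈ 0.3538, so at α = 0.05 we fail to reject H₀.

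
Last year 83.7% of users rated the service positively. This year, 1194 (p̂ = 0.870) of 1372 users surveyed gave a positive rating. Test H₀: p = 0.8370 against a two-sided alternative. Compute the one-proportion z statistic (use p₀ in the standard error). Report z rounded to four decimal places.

p̂ = 1194/1372 = 0.8702624.
Standard error under H₀: √(0.837×0.163/1372) = 0.0099719.
z = (0.8702624 − 0.837)/0.0099719 = 0.0332624/0.0099719 = 3.3356.

z = 3.3356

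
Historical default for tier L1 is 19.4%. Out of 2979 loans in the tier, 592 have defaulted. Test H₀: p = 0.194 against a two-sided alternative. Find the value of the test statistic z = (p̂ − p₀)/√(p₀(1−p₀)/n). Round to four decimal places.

z = 0.6521

p̂ = 592/2979 = 0.1987244.
Under H₀, SE = √(0.194·0.806/2979) = √(5.24888e-05) = 0.0072449.
z = (0.1987244 − 0.194)/0.0072449 = 0.0047244/0.0072449 = 0.6521.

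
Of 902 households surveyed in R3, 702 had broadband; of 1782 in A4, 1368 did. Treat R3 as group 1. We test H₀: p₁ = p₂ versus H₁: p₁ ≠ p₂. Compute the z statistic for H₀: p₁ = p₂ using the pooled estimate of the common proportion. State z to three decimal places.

p̂₁ = 702/902 = 0.77827, p̂₂ = 1368/1782 = 0.76768.
Pooled p̂ = (702+1368)/(902+1782) = 2070/2684 = 0.77124.
SE = √(0.176431 × 0.00166981) = 0.01716.
z = (0.77827 − 0.76768)/0.01716 = 0.01059/0.01716 = 0.617.

z = 0.617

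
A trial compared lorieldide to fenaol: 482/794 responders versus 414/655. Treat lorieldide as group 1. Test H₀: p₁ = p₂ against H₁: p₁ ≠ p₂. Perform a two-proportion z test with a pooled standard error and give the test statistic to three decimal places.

z = -0.975

p̂₁ = 482/794 ≈ 0.60705, p̂₂ = 414/655 ≈ 0.63206.
Pooled p̂ = (482+414)/(794+655) = 896/1449 = 0.61836.
SE = √(0.235992 × 0.00278616) = 0.02564.
z = (0.60705 − 0.63206)/0.02564 = -0.02501/0.02564 = -0.975.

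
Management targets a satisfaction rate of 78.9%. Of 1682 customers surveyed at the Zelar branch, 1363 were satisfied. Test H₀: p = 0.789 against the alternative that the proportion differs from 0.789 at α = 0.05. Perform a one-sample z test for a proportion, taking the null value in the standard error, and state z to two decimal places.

p̂ = 1363/1682 = 0.8103.
Standard error under H₀: √(0.789×0.211/1682) = 0.0099.
z = (0.8103 − 0.789)/0.0099 = 0.0213/0.0099 = 2.15.
p-value = 2·P(Z > 2.145) ≈ 0.0319, so at α = 0.05 we reject H₀.

z = 2.15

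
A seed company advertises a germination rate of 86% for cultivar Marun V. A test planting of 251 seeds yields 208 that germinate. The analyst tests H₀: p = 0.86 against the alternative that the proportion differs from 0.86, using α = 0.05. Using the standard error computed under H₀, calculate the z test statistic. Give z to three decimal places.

z = -1.430

p̂ = 208/251 ≈ 0.82869.
SE = √(p₀(1−p₀)/n) = √(0.1204/251) = 0.02190.
z = (0.82869 − 0.86)/0.02190 = -0.03131/0.02190 = -1.430.
Two-sided p-value ≈ 2·Φ(−1.430) = 0.1528. With α = 0.05, fail to reject H₀.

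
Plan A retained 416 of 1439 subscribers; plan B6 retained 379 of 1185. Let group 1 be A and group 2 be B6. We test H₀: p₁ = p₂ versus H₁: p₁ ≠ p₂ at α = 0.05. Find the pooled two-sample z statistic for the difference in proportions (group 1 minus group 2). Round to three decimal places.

z = -1.705

p̂₁ = 416/1439 = 0.28909, p̂₂ = 379/1185 = 0.31983.
Pooled p̂ = (416+379)/(1439+1185) = 795/2624 = 0.30297.
SE = √(p̂(1−p̂)(1/n₁+1/n₂)) = √(0.30297·0.69703·0.00153881) = √(0.000324966) = 0.01803.
z = (0.28909 − 0.31983)/0.01803 = -0.03074/0.01803 = -1.705.
p-value = 2·P(Z > 1.705) ≈ 0.0881; since p > α = 0.05, fail to reject H₀.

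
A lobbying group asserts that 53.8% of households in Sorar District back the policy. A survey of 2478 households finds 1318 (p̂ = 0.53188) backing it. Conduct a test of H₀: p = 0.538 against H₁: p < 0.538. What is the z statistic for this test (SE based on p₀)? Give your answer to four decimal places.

z = -0.6110

p̂ = 1318/2478 = 0.531881.
Under H₀, SE = √(0.538·0.462/2478) = √(0.000100305) = 0.010015.
z = (0.531881 − 0.538)/0.010015 = -0.006119/0.010015 = -0.6110.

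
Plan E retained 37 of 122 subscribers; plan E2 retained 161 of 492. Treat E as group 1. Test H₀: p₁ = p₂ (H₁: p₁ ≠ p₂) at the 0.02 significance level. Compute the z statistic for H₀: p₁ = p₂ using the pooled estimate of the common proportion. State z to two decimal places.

p̂₁ = 37/122 ≈ 0.3033, p̂₂ = 161/492 ≈ 0.3272.
Pooled p̂ = (37+161)/(122+492) = 198/614 = 0.3225.
SE = √(0.218485 × 0.0102292) = 0.0473.
z = (0.3033 − 0.3272)/0.0473 = -0.0239/0.0473 = -0.51.
Two-sided p-value ≈ 2·Φ(−0.507) = 0.6123; since p > α = 0.02, fail to reject H₀.

z = -0.51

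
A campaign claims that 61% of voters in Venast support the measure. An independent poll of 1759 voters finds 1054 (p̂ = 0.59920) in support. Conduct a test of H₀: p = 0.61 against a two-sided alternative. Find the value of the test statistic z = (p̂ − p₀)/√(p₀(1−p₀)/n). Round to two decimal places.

p̂ = 1054/1759 = 0.5992.
SE = √(p₀(1−p₀)/n) = √(0.2379/1759) = 0.0116.
z = (0.5992 − 0.61)/0.0116 = -0.0108/0.0116 = -0.93.
p-value = 2·P(Z > 0.928) ≈ 0.3532.

z = -0.93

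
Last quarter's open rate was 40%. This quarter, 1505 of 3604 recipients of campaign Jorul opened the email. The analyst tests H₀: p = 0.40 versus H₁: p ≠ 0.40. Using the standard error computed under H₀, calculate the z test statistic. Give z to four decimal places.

z = 2.1557

p̂ = 1505/3604 ≈ 0.4175916.
SE = √(p₀(1−p₀)/n) = √(0.24/3604) = 0.0081604.
z = (0.4175916 − 0.4)/0.0081604 = 0.0175916/0.0081604 = 2.1557.
p-value = 2·P(Z > 2.156) ≈ 0.0311.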